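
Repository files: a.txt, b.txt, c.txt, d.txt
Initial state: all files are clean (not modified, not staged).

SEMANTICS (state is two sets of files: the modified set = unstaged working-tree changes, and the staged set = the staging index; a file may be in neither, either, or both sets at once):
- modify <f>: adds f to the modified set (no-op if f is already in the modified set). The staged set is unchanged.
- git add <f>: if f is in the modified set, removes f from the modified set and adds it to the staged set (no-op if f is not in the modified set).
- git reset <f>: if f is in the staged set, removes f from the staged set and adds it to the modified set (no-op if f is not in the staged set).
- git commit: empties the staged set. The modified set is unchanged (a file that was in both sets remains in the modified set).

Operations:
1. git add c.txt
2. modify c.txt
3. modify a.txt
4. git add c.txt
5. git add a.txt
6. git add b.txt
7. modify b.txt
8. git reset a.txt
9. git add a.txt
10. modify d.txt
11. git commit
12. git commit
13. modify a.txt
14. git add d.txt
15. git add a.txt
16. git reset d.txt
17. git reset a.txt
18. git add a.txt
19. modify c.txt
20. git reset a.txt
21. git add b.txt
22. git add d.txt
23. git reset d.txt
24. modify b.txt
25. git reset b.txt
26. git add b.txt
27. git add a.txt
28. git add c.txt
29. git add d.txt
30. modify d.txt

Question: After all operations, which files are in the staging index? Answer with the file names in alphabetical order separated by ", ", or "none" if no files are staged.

After op 1 (git add c.txt): modified={none} staged={none}
After op 2 (modify c.txt): modified={c.txt} staged={none}
After op 3 (modify a.txt): modified={a.txt, c.txt} staged={none}
After op 4 (git add c.txt): modified={a.txt} staged={c.txt}
After op 5 (git add a.txt): modified={none} staged={a.txt, c.txt}
After op 6 (git add b.txt): modified={none} staged={a.txt, c.txt}
After op 7 (modify b.txt): modified={b.txt} staged={a.txt, c.txt}
After op 8 (git reset a.txt): modified={a.txt, b.txt} staged={c.txt}
After op 9 (git add a.txt): modified={b.txt} staged={a.txt, c.txt}
After op 10 (modify d.txt): modified={b.txt, d.txt} staged={a.txt, c.txt}
After op 11 (git commit): modified={b.txt, d.txt} staged={none}
After op 12 (git commit): modified={b.txt, d.txt} staged={none}
After op 13 (modify a.txt): modified={a.txt, b.txt, d.txt} staged={none}
After op 14 (git add d.txt): modified={a.txt, b.txt} staged={d.txt}
After op 15 (git add a.txt): modified={b.txt} staged={a.txt, d.txt}
After op 16 (git reset d.txt): modified={b.txt, d.txt} staged={a.txt}
After op 17 (git reset a.txt): modified={a.txt, b.txt, d.txt} staged={none}
After op 18 (git add a.txt): modified={b.txt, d.txt} staged={a.txt}
After op 19 (modify c.txt): modified={b.txt, c.txt, d.txt} staged={a.txt}
After op 20 (git reset a.txt): modified={a.txt, b.txt, c.txt, d.txt} staged={none}
After op 21 (git add b.txt): modified={a.txt, c.txt, d.txt} staged={b.txt}
After op 22 (git add d.txt): modified={a.txt, c.txt} staged={b.txt, d.txt}
After op 23 (git reset d.txt): modified={a.txt, c.txt, d.txt} staged={b.txt}
After op 24 (modify b.txt): modified={a.txt, b.txt, c.txt, d.txt} staged={b.txt}
After op 25 (git reset b.txt): modified={a.txt, b.txt, c.txt, d.txt} staged={none}
After op 26 (git add b.txt): modified={a.txt, c.txt, d.txt} staged={b.txt}
After op 27 (git add a.txt): modified={c.txt, d.txt} staged={a.txt, b.txt}
After op 28 (git add c.txt): modified={d.txt} staged={a.txt, b.txt, c.txt}
After op 29 (git add d.txt): modified={none} staged={a.txt, b.txt, c.txt, d.txt}
After op 30 (modify d.txt): modified={d.txt} staged={a.txt, b.txt, c.txt, d.txt}

Answer: a.txt, b.txt, c.txt, d.txt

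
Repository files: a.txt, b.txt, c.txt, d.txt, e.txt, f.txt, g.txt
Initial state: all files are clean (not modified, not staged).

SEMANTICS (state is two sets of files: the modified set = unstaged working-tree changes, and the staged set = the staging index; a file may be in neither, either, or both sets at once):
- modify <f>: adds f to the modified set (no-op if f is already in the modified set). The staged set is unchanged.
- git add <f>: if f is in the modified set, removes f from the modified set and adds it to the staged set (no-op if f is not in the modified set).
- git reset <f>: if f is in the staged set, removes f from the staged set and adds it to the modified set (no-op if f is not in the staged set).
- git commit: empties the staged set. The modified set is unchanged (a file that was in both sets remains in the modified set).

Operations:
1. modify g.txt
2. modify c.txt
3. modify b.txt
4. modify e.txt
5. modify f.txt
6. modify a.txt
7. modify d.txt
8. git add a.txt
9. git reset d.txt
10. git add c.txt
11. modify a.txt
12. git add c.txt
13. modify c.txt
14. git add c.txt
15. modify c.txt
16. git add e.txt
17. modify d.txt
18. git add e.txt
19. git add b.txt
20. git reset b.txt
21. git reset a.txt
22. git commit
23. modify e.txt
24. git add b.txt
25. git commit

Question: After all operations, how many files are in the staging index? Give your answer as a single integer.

After op 1 (modify g.txt): modified={g.txt} staged={none}
After op 2 (modify c.txt): modified={c.txt, g.txt} staged={none}
After op 3 (modify b.txt): modified={b.txt, c.txt, g.txt} staged={none}
After op 4 (modify e.txt): modified={b.txt, c.txt, e.txt, g.txt} staged={none}
After op 5 (modify f.txt): modified={b.txt, c.txt, e.txt, f.txt, g.txt} staged={none}
After op 6 (modify a.txt): modified={a.txt, b.txt, c.txt, e.txt, f.txt, g.txt} staged={none}
After op 7 (modify d.txt): modified={a.txt, b.txt, c.txt, d.txt, e.txt, f.txt, g.txt} staged={none}
After op 8 (git add a.txt): modified={b.txt, c.txt, d.txt, e.txt, f.txt, g.txt} staged={a.txt}
After op 9 (git reset d.txt): modified={b.txt, c.txt, d.txt, e.txt, f.txt, g.txt} staged={a.txt}
After op 10 (git add c.txt): modified={b.txt, d.txt, e.txt, f.txt, g.txt} staged={a.txt, c.txt}
After op 11 (modify a.txt): modified={a.txt, b.txt, d.txt, e.txt, f.txt, g.txt} staged={a.txt, c.txt}
After op 12 (git add c.txt): modified={a.txt, b.txt, d.txt, e.txt, f.txt, g.txt} staged={a.txt, c.txt}
After op 13 (modify c.txt): modified={a.txt, b.txt, c.txt, d.txt, e.txt, f.txt, g.txt} staged={a.txt, c.txt}
After op 14 (git add c.txt): modified={a.txt, b.txt, d.txt, e.txt, f.txt, g.txt} staged={a.txt, c.txt}
After op 15 (modify c.txt): modified={a.txt, b.txt, c.txt, d.txt, e.txt, f.txt, g.txt} staged={a.txt, c.txt}
After op 16 (git add e.txt): modified={a.txt, b.txt, c.txt, d.txt, f.txt, g.txt} staged={a.txt, c.txt, e.txt}
After op 17 (modify d.txt): modified={a.txt, b.txt, c.txt, d.txt, f.txt, g.txt} staged={a.txt, c.txt, e.txt}
After op 18 (git add e.txt): modified={a.txt, b.txt, c.txt, d.txt, f.txt, g.txt} staged={a.txt, c.txt, e.txt}
After op 19 (git add b.txt): modified={a.txt, c.txt, d.txt, f.txt, g.txt} staged={a.txt, b.txt, c.txt, e.txt}
After op 20 (git reset b.txt): modified={a.txt, b.txt, c.txt, d.txt, f.txt, g.txt} staged={a.txt, c.txt, e.txt}
After op 21 (git reset a.txt): modified={a.txt, b.txt, c.txt, d.txt, f.txt, g.txt} staged={c.txt, e.txt}
After op 22 (git commit): modified={a.txt, b.txt, c.txt, d.txt, f.txt, g.txt} staged={none}
After op 23 (modify e.txt): modified={a.txt, b.txt, c.txt, d.txt, e.txt, f.txt, g.txt} staged={none}
After op 24 (git add b.txt): modified={a.txt, c.txt, d.txt, e.txt, f.txt, g.txt} staged={b.txt}
After op 25 (git commit): modified={a.txt, c.txt, d.txt, e.txt, f.txt, g.txt} staged={none}
Final staged set: {none} -> count=0

Answer: 0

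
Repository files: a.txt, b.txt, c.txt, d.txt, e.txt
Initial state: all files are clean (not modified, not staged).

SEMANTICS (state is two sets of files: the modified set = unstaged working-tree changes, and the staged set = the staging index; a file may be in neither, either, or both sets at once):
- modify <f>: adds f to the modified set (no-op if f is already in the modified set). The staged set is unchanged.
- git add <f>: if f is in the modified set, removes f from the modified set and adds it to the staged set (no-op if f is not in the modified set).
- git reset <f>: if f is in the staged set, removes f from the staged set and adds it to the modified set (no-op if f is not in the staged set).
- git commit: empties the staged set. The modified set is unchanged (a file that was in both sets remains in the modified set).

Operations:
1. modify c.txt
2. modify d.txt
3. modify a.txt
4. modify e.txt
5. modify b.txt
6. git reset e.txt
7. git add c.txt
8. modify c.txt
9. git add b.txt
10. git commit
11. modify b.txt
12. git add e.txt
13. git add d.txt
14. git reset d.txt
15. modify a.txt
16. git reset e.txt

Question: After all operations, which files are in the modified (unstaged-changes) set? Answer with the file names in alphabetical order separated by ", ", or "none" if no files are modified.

After op 1 (modify c.txt): modified={c.txt} staged={none}
After op 2 (modify d.txt): modified={c.txt, d.txt} staged={none}
After op 3 (modify a.txt): modified={a.txt, c.txt, d.txt} staged={none}
After op 4 (modify e.txt): modified={a.txt, c.txt, d.txt, e.txt} staged={none}
After op 5 (modify b.txt): modified={a.txt, b.txt, c.txt, d.txt, e.txt} staged={none}
After op 6 (git reset e.txt): modified={a.txt, b.txt, c.txt, d.txt, e.txt} staged={none}
After op 7 (git add c.txt): modified={a.txt, b.txt, d.txt, e.txt} staged={c.txt}
After op 8 (modify c.txt): modified={a.txt, b.txt, c.txt, d.txt, e.txt} staged={c.txt}
After op 9 (git add b.txt): modified={a.txt, c.txt, d.txt, e.txt} staged={b.txt, c.txt}
After op 10 (git commit): modified={a.txt, c.txt, d.txt, e.txt} staged={none}
After op 11 (modify b.txt): modified={a.txt, b.txt, c.txt, d.txt, e.txt} staged={none}
After op 12 (git add e.txt): modified={a.txt, b.txt, c.txt, d.txt} staged={e.txt}
After op 13 (git add d.txt): modified={a.txt, b.txt, c.txt} staged={d.txt, e.txt}
After op 14 (git reset d.txt): modified={a.txt, b.txt, c.txt, d.txt} staged={e.txt}
After op 15 (modify a.txt): modified={a.txt, b.txt, c.txt, d.txt} staged={e.txt}
After op 16 (git reset e.txt): modified={a.txt, b.txt, c.txt, d.txt, e.txt} staged={none}

Answer: a.txt, b.txt, c.txt, d.txt, e.txt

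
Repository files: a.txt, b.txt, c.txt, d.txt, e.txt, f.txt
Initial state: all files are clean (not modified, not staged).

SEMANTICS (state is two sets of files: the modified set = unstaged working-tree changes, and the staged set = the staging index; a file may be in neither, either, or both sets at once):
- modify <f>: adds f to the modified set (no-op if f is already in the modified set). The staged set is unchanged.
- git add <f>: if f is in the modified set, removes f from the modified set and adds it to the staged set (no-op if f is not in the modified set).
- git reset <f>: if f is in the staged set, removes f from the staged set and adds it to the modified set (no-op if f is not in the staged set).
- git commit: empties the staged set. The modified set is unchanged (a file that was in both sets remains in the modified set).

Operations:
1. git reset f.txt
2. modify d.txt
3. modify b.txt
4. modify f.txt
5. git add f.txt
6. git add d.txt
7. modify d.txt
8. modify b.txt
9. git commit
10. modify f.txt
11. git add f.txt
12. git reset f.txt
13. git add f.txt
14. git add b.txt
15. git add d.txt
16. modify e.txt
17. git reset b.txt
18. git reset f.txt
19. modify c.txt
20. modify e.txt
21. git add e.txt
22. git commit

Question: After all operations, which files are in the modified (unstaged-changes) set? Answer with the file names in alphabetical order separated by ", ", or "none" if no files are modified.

Answer: b.txt, c.txt, f.txt

Derivation:
After op 1 (git reset f.txt): modified={none} staged={none}
After op 2 (modify d.txt): modified={d.txt} staged={none}
After op 3 (modify b.txt): modified={b.txt, d.txt} staged={none}
After op 4 (modify f.txt): modified={b.txt, d.txt, f.txt} staged={none}
After op 5 (git add f.txt): modified={b.txt, d.txt} staged={f.txt}
After op 6 (git add d.txt): modified={b.txt} staged={d.txt, f.txt}
After op 7 (modify d.txt): modified={b.txt, d.txt} staged={d.txt, f.txt}
After op 8 (modify b.txt): modified={b.txt, d.txt} staged={d.txt, f.txt}
After op 9 (git commit): modified={b.txt, d.txt} staged={none}
After op 10 (modify f.txt): modified={b.txt, d.txt, f.txt} staged={none}
After op 11 (git add f.txt): modified={b.txt, d.txt} staged={f.txt}
After op 12 (git reset f.txt): modified={b.txt, d.txt, f.txt} staged={none}
After op 13 (git add f.txt): modified={b.txt, d.txt} staged={f.txt}
After op 14 (git add b.txt): modified={d.txt} staged={b.txt, f.txt}
After op 15 (git add d.txt): modified={none} staged={b.txt, d.txt, f.txt}
After op 16 (modify e.txt): modified={e.txt} staged={b.txt, d.txt, f.txt}
After op 17 (git reset b.txt): modified={b.txt, e.txt} staged={d.txt, f.txt}
After op 18 (git reset f.txt): modified={b.txt, e.txt, f.txt} staged={d.txt}
After op 19 (modify c.txt): modified={b.txt, c.txt, e.txt, f.txt} staged={d.txt}
After op 20 (modify e.txt): modified={b.txt, c.txt, e.txt, f.txt} staged={d.txt}
After op 21 (git add e.txt): modified={b.txt, c.txt, f.txt} staged={d.txt, e.txt}
After op 22 (git commit): modified={b.txt, c.txt, f.txt} staged={none}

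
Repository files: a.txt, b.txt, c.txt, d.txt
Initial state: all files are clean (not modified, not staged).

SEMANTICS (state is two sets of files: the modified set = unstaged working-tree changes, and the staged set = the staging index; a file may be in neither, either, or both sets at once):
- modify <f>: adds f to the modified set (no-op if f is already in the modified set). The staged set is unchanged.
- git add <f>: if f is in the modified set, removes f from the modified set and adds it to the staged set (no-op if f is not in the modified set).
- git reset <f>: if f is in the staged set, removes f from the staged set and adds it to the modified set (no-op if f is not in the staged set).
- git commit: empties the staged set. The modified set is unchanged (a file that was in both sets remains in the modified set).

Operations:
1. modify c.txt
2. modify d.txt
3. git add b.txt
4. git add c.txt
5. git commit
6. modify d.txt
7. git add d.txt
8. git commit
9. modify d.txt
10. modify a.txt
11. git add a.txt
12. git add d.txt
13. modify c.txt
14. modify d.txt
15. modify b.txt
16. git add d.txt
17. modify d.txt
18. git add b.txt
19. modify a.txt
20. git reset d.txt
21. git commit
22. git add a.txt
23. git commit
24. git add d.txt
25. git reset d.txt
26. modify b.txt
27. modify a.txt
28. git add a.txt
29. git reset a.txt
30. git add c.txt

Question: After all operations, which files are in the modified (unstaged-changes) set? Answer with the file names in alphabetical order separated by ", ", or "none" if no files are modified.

Answer: a.txt, b.txt, d.txt

Derivation:
After op 1 (modify c.txt): modified={c.txt} staged={none}
After op 2 (modify d.txt): modified={c.txt, d.txt} staged={none}
After op 3 (git add b.txt): modified={c.txt, d.txt} staged={none}
After op 4 (git add c.txt): modified={d.txt} staged={c.txt}
After op 5 (git commit): modified={d.txt} staged={none}
After op 6 (modify d.txt): modified={d.txt} staged={none}
After op 7 (git add d.txt): modified={none} staged={d.txt}
After op 8 (git commit): modified={none} staged={none}
After op 9 (modify d.txt): modified={d.txt} staged={none}
After op 10 (modify a.txt): modified={a.txt, d.txt} staged={none}
After op 11 (git add a.txt): modified={d.txt} staged={a.txt}
After op 12 (git add d.txt): modified={none} staged={a.txt, d.txt}
After op 13 (modify c.txt): modified={c.txt} staged={a.txt, d.txt}
After op 14 (modify d.txt): modified={c.txt, d.txt} staged={a.txt, d.txt}
After op 15 (modify b.txt): modified={b.txt, c.txt, d.txt} staged={a.txt, d.txt}
After op 16 (git add d.txt): modified={b.txt, c.txt} staged={a.txt, d.txt}
After op 17 (modify d.txt): modified={b.txt, c.txt, d.txt} staged={a.txt, d.txt}
After op 18 (git add b.txt): modified={c.txt, d.txt} staged={a.txt, b.txt, d.txt}
After op 19 (modify a.txt): modified={a.txt, c.txt, d.txt} staged={a.txt, b.txt, d.txt}
After op 20 (git reset d.txt): modified={a.txt, c.txt, d.txt} staged={a.txt, b.txt}
After op 21 (git commit): modified={a.txt, c.txt, d.txt} staged={none}
After op 22 (git add a.txt): modified={c.txt, d.txt} staged={a.txt}
After op 23 (git commit): modified={c.txt, d.txt} staged={none}
After op 24 (git add d.txt): modified={c.txt} staged={d.txt}
After op 25 (git reset d.txt): modified={c.txt, d.txt} staged={none}
After op 26 (modify b.txt): modified={b.txt, c.txt, d.txt} staged={none}
After op 27 (modify a.txt): modified={a.txt, b.txt, c.txt, d.txt} staged={none}
After op 28 (git add a.txt): modified={b.txt, c.txt, d.txt} staged={a.txt}
After op 29 (git reset a.txt): modified={a.txt, b.txt, c.txt, d.txt} staged={none}
After op 30 (git add c.txt): modified={a.txt, b.txt, d.txt} staged={c.txt}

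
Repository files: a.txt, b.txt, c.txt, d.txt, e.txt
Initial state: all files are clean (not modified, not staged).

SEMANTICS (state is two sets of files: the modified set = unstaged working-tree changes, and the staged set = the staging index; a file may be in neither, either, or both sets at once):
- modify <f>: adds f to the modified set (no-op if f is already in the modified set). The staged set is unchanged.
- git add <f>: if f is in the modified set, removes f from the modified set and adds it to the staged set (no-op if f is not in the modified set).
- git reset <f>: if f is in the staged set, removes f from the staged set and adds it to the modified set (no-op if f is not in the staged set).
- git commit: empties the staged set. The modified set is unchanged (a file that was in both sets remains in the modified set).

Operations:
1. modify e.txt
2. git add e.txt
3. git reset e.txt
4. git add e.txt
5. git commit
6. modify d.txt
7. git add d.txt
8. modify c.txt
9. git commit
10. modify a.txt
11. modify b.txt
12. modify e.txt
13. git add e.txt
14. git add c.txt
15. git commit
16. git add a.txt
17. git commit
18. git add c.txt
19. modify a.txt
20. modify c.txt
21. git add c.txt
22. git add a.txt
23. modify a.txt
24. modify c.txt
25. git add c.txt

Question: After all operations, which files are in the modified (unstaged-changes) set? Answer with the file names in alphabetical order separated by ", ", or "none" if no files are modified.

Answer: a.txt, b.txt

Derivation:
After op 1 (modify e.txt): modified={e.txt} staged={none}
After op 2 (git add e.txt): modified={none} staged={e.txt}
After op 3 (git reset e.txt): modified={e.txt} staged={none}
After op 4 (git add e.txt): modified={none} staged={e.txt}
After op 5 (git commit): modified={none} staged={none}
After op 6 (modify d.txt): modified={d.txt} staged={none}
After op 7 (git add d.txt): modified={none} staged={d.txt}
After op 8 (modify c.txt): modified={c.txt} staged={d.txt}
After op 9 (git commit): modified={c.txt} staged={none}
After op 10 (modify a.txt): modified={a.txt, c.txt} staged={none}
After op 11 (modify b.txt): modified={a.txt, b.txt, c.txt} staged={none}
After op 12 (modify e.txt): modified={a.txt, b.txt, c.txt, e.txt} staged={none}
After op 13 (git add e.txt): modified={a.txt, b.txt, c.txt} staged={e.txt}
After op 14 (git add c.txt): modified={a.txt, b.txt} staged={c.txt, e.txt}
After op 15 (git commit): modified={a.txt, b.txt} staged={none}
After op 16 (git add a.txt): modified={b.txt} staged={a.txt}
After op 17 (git commit): modified={b.txt} staged={none}
After op 18 (git add c.txt): modified={b.txt} staged={none}
After op 19 (modify a.txt): modified={a.txt, b.txt} staged={none}
After op 20 (modify c.txt): modified={a.txt, b.txt, c.txt} staged={none}
After op 21 (git add c.txt): modified={a.txt, b.txt} staged={c.txt}
After op 22 (git add a.txt): modified={b.txt} staged={a.txt, c.txt}
After op 23 (modify a.txt): modified={a.txt, b.txt} staged={a.txt, c.txt}
After op 24 (modify c.txt): modified={a.txt, b.txt, c.txt} staged={a.txt, c.txt}
After op 25 (git add c.txt): modified={a.txt, b.txt} staged={a.txt, c.txt}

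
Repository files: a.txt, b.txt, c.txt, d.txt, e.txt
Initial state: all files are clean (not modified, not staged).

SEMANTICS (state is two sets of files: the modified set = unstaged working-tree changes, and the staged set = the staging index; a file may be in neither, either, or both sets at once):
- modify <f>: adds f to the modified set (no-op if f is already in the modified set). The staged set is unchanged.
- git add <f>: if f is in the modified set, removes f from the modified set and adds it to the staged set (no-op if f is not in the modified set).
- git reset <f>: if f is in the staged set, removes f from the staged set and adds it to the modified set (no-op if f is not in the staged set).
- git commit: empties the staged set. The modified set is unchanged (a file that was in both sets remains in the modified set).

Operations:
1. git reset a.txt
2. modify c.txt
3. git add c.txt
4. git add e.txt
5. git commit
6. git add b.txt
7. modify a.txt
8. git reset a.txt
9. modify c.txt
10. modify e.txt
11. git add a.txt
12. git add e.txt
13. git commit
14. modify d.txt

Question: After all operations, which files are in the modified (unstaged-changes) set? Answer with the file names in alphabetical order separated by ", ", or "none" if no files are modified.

Answer: c.txt, d.txt

Derivation:
After op 1 (git reset a.txt): modified={none} staged={none}
After op 2 (modify c.txt): modified={c.txt} staged={none}
After op 3 (git add c.txt): modified={none} staged={c.txt}
After op 4 (git add e.txt): modified={none} staged={c.txt}
After op 5 (git commit): modified={none} staged={none}
After op 6 (git add b.txt): modified={none} staged={none}
After op 7 (modify a.txt): modified={a.txt} staged={none}
After op 8 (git reset a.txt): modified={a.txt} staged={none}
After op 9 (modify c.txt): modified={a.txt, c.txt} staged={none}
After op 10 (modify e.txt): modified={a.txt, c.txt, e.txt} staged={none}
After op 11 (git add a.txt): modified={c.txt, e.txt} staged={a.txt}
After op 12 (git add e.txt): modified={c.txt} staged={a.txt, e.txt}
After op 13 (git commit): modified={c.txt} staged={none}
After op 14 (modify d.txt): modified={c.txt, d.txt} staged={none}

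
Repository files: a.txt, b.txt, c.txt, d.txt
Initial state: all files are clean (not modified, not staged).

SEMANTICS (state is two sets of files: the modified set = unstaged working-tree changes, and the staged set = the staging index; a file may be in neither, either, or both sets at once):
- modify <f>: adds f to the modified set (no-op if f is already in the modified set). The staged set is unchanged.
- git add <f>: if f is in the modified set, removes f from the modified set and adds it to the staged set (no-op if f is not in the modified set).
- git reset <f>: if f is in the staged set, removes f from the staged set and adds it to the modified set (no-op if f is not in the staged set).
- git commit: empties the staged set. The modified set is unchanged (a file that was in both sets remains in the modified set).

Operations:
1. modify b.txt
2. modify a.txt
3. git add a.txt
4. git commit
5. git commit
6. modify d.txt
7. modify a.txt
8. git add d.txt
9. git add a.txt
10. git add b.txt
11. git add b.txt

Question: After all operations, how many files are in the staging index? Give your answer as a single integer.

Answer: 3

Derivation:
After op 1 (modify b.txt): modified={b.txt} staged={none}
After op 2 (modify a.txt): modified={a.txt, b.txt} staged={none}
After op 3 (git add a.txt): modified={b.txt} staged={a.txt}
After op 4 (git commit): modified={b.txt} staged={none}
After op 5 (git commit): modified={b.txt} staged={none}
After op 6 (modify d.txt): modified={b.txt, d.txt} staged={none}
After op 7 (modify a.txt): modified={a.txt, b.txt, d.txt} staged={none}
After op 8 (git add d.txt): modified={a.txt, b.txt} staged={d.txt}
After op 9 (git add a.txt): modified={b.txt} staged={a.txt, d.txt}
After op 10 (git add b.txt): modified={none} staged={a.txt, b.txt, d.txt}
After op 11 (git add b.txt): modified={none} staged={a.txt, b.txt, d.txt}
Final staged set: {a.txt, b.txt, d.txt} -> count=3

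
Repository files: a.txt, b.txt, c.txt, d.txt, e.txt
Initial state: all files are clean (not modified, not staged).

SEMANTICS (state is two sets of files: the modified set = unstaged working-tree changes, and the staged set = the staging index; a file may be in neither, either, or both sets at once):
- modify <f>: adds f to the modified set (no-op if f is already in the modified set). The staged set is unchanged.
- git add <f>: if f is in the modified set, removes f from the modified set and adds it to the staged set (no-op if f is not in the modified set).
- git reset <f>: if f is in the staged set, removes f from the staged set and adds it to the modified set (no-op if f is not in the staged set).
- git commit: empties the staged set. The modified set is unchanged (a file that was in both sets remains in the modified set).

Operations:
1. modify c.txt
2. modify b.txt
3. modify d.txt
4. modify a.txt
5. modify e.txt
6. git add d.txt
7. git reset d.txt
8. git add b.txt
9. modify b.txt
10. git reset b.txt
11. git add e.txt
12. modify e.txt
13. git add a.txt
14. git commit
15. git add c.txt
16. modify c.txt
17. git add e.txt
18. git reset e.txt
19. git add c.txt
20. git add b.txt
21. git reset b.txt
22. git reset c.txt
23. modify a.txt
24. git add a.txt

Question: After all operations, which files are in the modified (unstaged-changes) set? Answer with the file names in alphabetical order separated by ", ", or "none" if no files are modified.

After op 1 (modify c.txt): modified={c.txt} staged={none}
After op 2 (modify b.txt): modified={b.txt, c.txt} staged={none}
After op 3 (modify d.txt): modified={b.txt, c.txt, d.txt} staged={none}
After op 4 (modify a.txt): modified={a.txt, b.txt, c.txt, d.txt} staged={none}
After op 5 (modify e.txt): modified={a.txt, b.txt, c.txt, d.txt, e.txt} staged={none}
After op 6 (git add d.txt): modified={a.txt, b.txt, c.txt, e.txt} staged={d.txt}
After op 7 (git reset d.txt): modified={a.txt, b.txt, c.txt, d.txt, e.txt} staged={none}
After op 8 (git add b.txt): modified={a.txt, c.txt, d.txt, e.txt} staged={b.txt}
After op 9 (modify b.txt): modified={a.txt, b.txt, c.txt, d.txt, e.txt} staged={b.txt}
After op 10 (git reset b.txt): modified={a.txt, b.txt, c.txt, d.txt, e.txt} staged={none}
After op 11 (git add e.txt): modified={a.txt, b.txt, c.txt, d.txt} staged={e.txt}
After op 12 (modify e.txt): modified={a.txt, b.txt, c.txt, d.txt, e.txt} staged={e.txt}
After op 13 (git add a.txt): modified={b.txt, c.txt, d.txt, e.txt} staged={a.txt, e.txt}
After op 14 (git commit): modified={b.txt, c.txt, d.txt, e.txt} staged={none}
After op 15 (git add c.txt): modified={b.txt, d.txt, e.txt} staged={c.txt}
After op 16 (modify c.txt): modified={b.txt, c.txt, d.txt, e.txt} staged={c.txt}
After op 17 (git add e.txt): modified={b.txt, c.txt, d.txt} staged={c.txt, e.txt}
After op 18 (git reset e.txt): modified={b.txt, c.txt, d.txt, e.txt} staged={c.txt}
After op 19 (git add c.txt): modified={b.txt, d.txt, e.txt} staged={c.txt}
After op 20 (git add b.txt): modified={d.txt, e.txt} staged={b.txt, c.txt}
After op 21 (git reset b.txt): modified={b.txt, d.txt, e.txt} staged={c.txt}
After op 22 (git reset c.txt): modified={b.txt, c.txt, d.txt, e.txt} staged={none}
After op 23 (modify a.txt): modified={a.txt, b.txt, c.txt, d.txt, e.txt} staged={none}
After op 24 (git add a.txt): modified={b.txt, c.txt, d.txt, e.txt} staged={a.txt}

Answer: b.txt, c.txt, d.txt, e.txt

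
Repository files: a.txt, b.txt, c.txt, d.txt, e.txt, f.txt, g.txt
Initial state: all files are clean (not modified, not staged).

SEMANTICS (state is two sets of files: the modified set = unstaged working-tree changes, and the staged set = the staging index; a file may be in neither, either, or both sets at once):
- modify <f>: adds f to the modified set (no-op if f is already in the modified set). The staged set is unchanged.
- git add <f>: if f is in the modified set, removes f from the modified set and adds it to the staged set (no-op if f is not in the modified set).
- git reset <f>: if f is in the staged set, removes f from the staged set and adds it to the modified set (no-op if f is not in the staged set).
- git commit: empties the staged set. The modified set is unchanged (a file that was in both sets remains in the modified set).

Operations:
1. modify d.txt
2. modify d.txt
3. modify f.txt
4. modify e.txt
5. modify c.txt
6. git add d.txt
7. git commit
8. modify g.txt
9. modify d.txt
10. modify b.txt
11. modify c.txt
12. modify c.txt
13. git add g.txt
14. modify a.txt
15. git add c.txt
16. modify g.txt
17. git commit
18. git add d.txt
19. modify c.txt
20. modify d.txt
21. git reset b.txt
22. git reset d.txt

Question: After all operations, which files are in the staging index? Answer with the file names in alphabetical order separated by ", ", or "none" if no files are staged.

Answer: none

Derivation:
After op 1 (modify d.txt): modified={d.txt} staged={none}
After op 2 (modify d.txt): modified={d.txt} staged={none}
After op 3 (modify f.txt): modified={d.txt, f.txt} staged={none}
After op 4 (modify e.txt): modified={d.txt, e.txt, f.txt} staged={none}
After op 5 (modify c.txt): modified={c.txt, d.txt, e.txt, f.txt} staged={none}
After op 6 (git add d.txt): modified={c.txt, e.txt, f.txt} staged={d.txt}
After op 7 (git commit): modified={c.txt, e.txt, f.txt} staged={none}
After op 8 (modify g.txt): modified={c.txt, e.txt, f.txt, g.txt} staged={none}
After op 9 (modify d.txt): modified={c.txt, d.txt, e.txt, f.txt, g.txt} staged={none}
After op 10 (modify b.txt): modified={b.txt, c.txt, d.txt, e.txt, f.txt, g.txt} staged={none}
After op 11 (modify c.txt): modified={b.txt, c.txt, d.txt, e.txt, f.txt, g.txt} staged={none}
After op 12 (modify c.txt): modified={b.txt, c.txt, d.txt, e.txt, f.txt, g.txt} staged={none}
After op 13 (git add g.txt): modified={b.txt, c.txt, d.txt, e.txt, f.txt} staged={g.txt}
After op 14 (modify a.txt): modified={a.txt, b.txt, c.txt, d.txt, e.txt, f.txt} staged={g.txt}
After op 15 (git add c.txt): modified={a.txt, b.txt, d.txt, e.txt, f.txt} staged={c.txt, g.txt}
After op 16 (modify g.txt): modified={a.txt, b.txt, d.txt, e.txt, f.txt, g.txt} staged={c.txt, g.txt}
After op 17 (git commit): modified={a.txt, b.txt, d.txt, e.txt, f.txt, g.txt} staged={none}
After op 18 (git add d.txt): modified={a.txt, b.txt, e.txt, f.txt, g.txt} staged={d.txt}
After op 19 (modify c.txt): modified={a.txt, b.txt, c.txt, e.txt, f.txt, g.txt} staged={d.txt}
After op 20 (modify d.txt): modified={a.txt, b.txt, c.txt, d.txt, e.txt, f.txt, g.txt} staged={d.txt}
After op 21 (git reset b.txt): modified={a.txt, b.txt, c.txt, d.txt, e.txt, f.txt, g.txt} staged={d.txt}
After op 22 (git reset d.txt): modified={a.txt, b.txt, c.txt, d.txt, e.txt, f.txt, g.txt} staged={none}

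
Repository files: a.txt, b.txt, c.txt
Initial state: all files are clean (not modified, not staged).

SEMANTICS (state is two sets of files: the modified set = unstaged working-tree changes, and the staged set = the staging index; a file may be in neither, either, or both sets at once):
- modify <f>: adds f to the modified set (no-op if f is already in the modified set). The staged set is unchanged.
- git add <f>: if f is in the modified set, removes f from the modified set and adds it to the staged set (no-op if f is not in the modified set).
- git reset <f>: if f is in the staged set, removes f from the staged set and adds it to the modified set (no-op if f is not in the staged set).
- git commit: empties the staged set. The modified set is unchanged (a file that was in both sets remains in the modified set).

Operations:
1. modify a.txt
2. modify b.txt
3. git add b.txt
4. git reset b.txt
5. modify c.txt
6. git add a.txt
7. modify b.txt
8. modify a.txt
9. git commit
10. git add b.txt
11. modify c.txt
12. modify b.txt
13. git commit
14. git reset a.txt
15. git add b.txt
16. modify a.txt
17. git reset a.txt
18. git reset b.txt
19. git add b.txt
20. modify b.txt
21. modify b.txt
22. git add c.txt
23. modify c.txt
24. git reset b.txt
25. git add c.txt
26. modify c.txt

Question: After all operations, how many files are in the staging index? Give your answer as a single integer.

After op 1 (modify a.txt): modified={a.txt} staged={none}
After op 2 (modify b.txt): modified={a.txt, b.txt} staged={none}
After op 3 (git add b.txt): modified={a.txt} staged={b.txt}
After op 4 (git reset b.txt): modified={a.txt, b.txt} staged={none}
After op 5 (modify c.txt): modified={a.txt, b.txt, c.txt} staged={none}
After op 6 (git add a.txt): modified={b.txt, c.txt} staged={a.txt}
After op 7 (modify b.txt): modified={b.txt, c.txt} staged={a.txt}
After op 8 (modify a.txt): modified={a.txt, b.txt, c.txt} staged={a.txt}
After op 9 (git commit): modified={a.txt, b.txt, c.txt} staged={none}
After op 10 (git add b.txt): modified={a.txt, c.txt} staged={b.txt}
After op 11 (modify c.txt): modified={a.txt, c.txt} staged={b.txt}
After op 12 (modify b.txt): modified={a.txt, b.txt, c.txt} staged={b.txt}
After op 13 (git commit): modified={a.txt, b.txt, c.txt} staged={none}
After op 14 (git reset a.txt): modified={a.txt, b.txt, c.txt} staged={none}
After op 15 (git add b.txt): modified={a.txt, c.txt} staged={b.txt}
After op 16 (modify a.txt): modified={a.txt, c.txt} staged={b.txt}
After op 17 (git reset a.txt): modified={a.txt, c.txt} staged={b.txt}
After op 18 (git reset b.txt): modified={a.txt, b.txt, c.txt} staged={none}
After op 19 (git add b.txt): modified={a.txt, c.txt} staged={b.txt}
After op 20 (modify b.txt): modified={a.txt, b.txt, c.txt} staged={b.txt}
After op 21 (modify b.txt): modified={a.txt, b.txt, c.txt} staged={b.txt}
After op 22 (git add c.txt): modified={a.txt, b.txt} staged={b.txt, c.txt}
After op 23 (modify c.txt): modified={a.txt, b.txt, c.txt} staged={b.txt, c.txt}
After op 24 (git reset b.txt): modified={a.txt, b.txt, c.txt} staged={c.txt}
After op 25 (git add c.txt): modified={a.txt, b.txt} staged={c.txt}
After op 26 (modify c.txt): modified={a.txt, b.txt, c.txt} staged={c.txt}
Final staged set: {c.txt} -> count=1

Answer: 1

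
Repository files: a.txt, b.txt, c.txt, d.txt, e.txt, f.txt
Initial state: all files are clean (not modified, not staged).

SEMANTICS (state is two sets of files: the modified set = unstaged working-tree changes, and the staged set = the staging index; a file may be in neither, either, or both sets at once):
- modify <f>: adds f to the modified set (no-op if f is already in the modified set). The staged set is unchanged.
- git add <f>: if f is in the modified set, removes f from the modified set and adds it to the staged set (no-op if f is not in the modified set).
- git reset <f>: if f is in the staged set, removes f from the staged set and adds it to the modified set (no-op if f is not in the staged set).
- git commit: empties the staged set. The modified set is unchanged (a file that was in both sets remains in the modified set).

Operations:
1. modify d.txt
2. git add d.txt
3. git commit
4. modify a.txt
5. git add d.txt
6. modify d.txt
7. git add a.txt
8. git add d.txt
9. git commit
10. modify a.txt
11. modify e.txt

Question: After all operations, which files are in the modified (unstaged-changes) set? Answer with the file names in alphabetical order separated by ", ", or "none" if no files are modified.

After op 1 (modify d.txt): modified={d.txt} staged={none}
After op 2 (git add d.txt): modified={none} staged={d.txt}
After op 3 (git commit): modified={none} staged={none}
After op 4 (modify a.txt): modified={a.txt} staged={none}
After op 5 (git add d.txt): modified={a.txt} staged={none}
After op 6 (modify d.txt): modified={a.txt, d.txt} staged={none}
After op 7 (git add a.txt): modified={d.txt} staged={a.txt}
After op 8 (git add d.txt): modified={none} staged={a.txt, d.txt}
After op 9 (git commit): modified={none} staged={none}
After op 10 (modify a.txt): modified={a.txt} staged={none}
After op 11 (modify e.txt): modified={a.txt, e.txt} staged={none}

Answer: a.txt, e.txt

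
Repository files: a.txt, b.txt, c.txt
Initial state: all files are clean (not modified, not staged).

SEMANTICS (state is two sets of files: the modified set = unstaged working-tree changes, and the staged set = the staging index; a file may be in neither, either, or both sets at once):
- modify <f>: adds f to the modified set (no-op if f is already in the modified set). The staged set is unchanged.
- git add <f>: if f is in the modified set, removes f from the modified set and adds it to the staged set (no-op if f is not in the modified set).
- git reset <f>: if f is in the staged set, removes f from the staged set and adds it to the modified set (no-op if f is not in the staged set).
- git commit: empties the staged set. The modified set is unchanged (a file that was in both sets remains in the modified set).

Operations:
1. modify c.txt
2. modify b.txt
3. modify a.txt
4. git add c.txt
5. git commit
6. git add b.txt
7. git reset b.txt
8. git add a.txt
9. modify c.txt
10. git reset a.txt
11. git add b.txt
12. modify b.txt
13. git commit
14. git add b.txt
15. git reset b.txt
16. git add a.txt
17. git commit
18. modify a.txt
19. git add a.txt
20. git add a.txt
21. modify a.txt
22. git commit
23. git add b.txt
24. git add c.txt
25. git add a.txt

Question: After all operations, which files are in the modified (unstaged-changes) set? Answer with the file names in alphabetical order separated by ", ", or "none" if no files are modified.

After op 1 (modify c.txt): modified={c.txt} staged={none}
After op 2 (modify b.txt): modified={b.txt, c.txt} staged={none}
After op 3 (modify a.txt): modified={a.txt, b.txt, c.txt} staged={none}
After op 4 (git add c.txt): modified={a.txt, b.txt} staged={c.txt}
After op 5 (git commit): modified={a.txt, b.txt} staged={none}
After op 6 (git add b.txt): modified={a.txt} staged={b.txt}
After op 7 (git reset b.txt): modified={a.txt, b.txt} staged={none}
After op 8 (git add a.txt): modified={b.txt} staged={a.txt}
After op 9 (modify c.txt): modified={b.txt, c.txt} staged={a.txt}
After op 10 (git reset a.txt): modified={a.txt, b.txt, c.txt} staged={none}
After op 11 (git add b.txt): modified={a.txt, c.txt} staged={b.txt}
After op 12 (modify b.txt): modified={a.txt, b.txt, c.txt} staged={b.txt}
After op 13 (git commit): modified={a.txt, b.txt, c.txt} staged={none}
After op 14 (git add b.txt): modified={a.txt, c.txt} staged={b.txt}
After op 15 (git reset b.txt): modified={a.txt, b.txt, c.txt} staged={none}
After op 16 (git add a.txt): modified={b.txt, c.txt} staged={a.txt}
After op 17 (git commit): modified={b.txt, c.txt} staged={none}
After op 18 (modify a.txt): modified={a.txt, b.txt, c.txt} staged={none}
After op 19 (git add a.txt): modified={b.txt, c.txt} staged={a.txt}
After op 20 (git add a.txt): modified={b.txt, c.txt} staged={a.txt}
After op 21 (modify a.txt): modified={a.txt, b.txt, c.txt} staged={a.txt}
After op 22 (git commit): modified={a.txt, b.txt, c.txt} staged={none}
After op 23 (git add b.txt): modified={a.txt, c.txt} staged={b.txt}
After op 24 (git add c.txt): modified={a.txt} staged={b.txt, c.txt}
After op 25 (git add a.txt): modified={none} staged={a.txt, b.txt, c.txt}

Answer: none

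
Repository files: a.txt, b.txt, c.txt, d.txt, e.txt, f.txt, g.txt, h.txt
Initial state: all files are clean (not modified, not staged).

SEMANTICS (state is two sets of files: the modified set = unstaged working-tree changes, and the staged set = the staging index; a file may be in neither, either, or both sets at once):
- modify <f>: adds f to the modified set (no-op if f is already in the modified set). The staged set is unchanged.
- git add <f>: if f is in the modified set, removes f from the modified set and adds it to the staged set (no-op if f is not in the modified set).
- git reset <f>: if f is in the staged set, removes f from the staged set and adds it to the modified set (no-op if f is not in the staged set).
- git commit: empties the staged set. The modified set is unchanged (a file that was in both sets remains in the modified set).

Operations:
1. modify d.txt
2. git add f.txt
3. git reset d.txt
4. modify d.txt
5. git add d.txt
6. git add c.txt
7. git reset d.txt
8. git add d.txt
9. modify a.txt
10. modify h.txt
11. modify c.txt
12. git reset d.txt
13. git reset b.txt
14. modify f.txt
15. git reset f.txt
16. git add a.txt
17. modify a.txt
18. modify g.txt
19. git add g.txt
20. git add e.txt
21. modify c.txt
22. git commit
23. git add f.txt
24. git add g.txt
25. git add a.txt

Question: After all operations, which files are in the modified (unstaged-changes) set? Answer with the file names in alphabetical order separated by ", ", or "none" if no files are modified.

Answer: c.txt, d.txt, h.txt

Derivation:
After op 1 (modify d.txt): modified={d.txt} staged={none}
After op 2 (git add f.txt): modified={d.txt} staged={none}
After op 3 (git reset d.txt): modified={d.txt} staged={none}
After op 4 (modify d.txt): modified={d.txt} staged={none}
After op 5 (git add d.txt): modified={none} staged={d.txt}
After op 6 (git add c.txt): modified={none} staged={d.txt}
After op 7 (git reset d.txt): modified={d.txt} staged={none}
After op 8 (git add d.txt): modified={none} staged={d.txt}
After op 9 (modify a.txt): modified={a.txt} staged={d.txt}
After op 10 (modify h.txt): modified={a.txt, h.txt} staged={d.txt}
After op 11 (modify c.txt): modified={a.txt, c.txt, h.txt} staged={d.txt}
After op 12 (git reset d.txt): modified={a.txt, c.txt, d.txt, h.txt} staged={none}
After op 13 (git reset b.txt): modified={a.txt, c.txt, d.txt, h.txt} staged={none}
After op 14 (modify f.txt): modified={a.txt, c.txt, d.txt, f.txt, h.txt} staged={none}
After op 15 (git reset f.txt): modified={a.txt, c.txt, d.txt, f.txt, h.txt} staged={none}
After op 16 (git add a.txt): modified={c.txt, d.txt, f.txt, h.txt} staged={a.txt}
After op 17 (modify a.txt): modified={a.txt, c.txt, d.txt, f.txt, h.txt} staged={a.txt}
After op 18 (modify g.txt): modified={a.txt, c.txt, d.txt, f.txt, g.txt, h.txt} staged={a.txt}
After op 19 (git add g.txt): modified={a.txt, c.txt, d.txt, f.txt, h.txt} staged={a.txt, g.txt}
After op 20 (git add e.txt): modified={a.txt, c.txt, d.txt, f.txt, h.txt} staged={a.txt, g.txt}
After op 21 (modify c.txt): modified={a.txt, c.txt, d.txt, f.txt, h.txt} staged={a.txt, g.txt}
After op 22 (git commit): modified={a.txt, c.txt, d.txt, f.txt, h.txt} staged={none}
After op 23 (git add f.txt): modified={a.txt, c.txt, d.txt, h.txt} staged={f.txt}
After op 24 (git add g.txt): modified={a.txt, c.txt, d.txt, h.txt} staged={f.txt}
After op 25 (git add a.txt): modified={c.txt, d.txt, h.txt} staged={a.txt, f.txt}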